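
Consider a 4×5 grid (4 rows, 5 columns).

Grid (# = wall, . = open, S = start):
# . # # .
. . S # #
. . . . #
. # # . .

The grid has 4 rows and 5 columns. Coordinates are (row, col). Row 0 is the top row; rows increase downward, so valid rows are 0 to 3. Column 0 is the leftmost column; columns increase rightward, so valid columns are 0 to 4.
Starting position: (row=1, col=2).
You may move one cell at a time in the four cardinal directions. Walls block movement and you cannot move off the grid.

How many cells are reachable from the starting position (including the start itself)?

Answer: Reachable cells: 11

Derivation:
BFS flood-fill from (row=1, col=2):
  Distance 0: (row=1, col=2)
  Distance 1: (row=1, col=1), (row=2, col=2)
  Distance 2: (row=0, col=1), (row=1, col=0), (row=2, col=1), (row=2, col=3)
  Distance 3: (row=2, col=0), (row=3, col=3)
  Distance 4: (row=3, col=0), (row=3, col=4)
Total reachable: 11 (grid has 12 open cells total)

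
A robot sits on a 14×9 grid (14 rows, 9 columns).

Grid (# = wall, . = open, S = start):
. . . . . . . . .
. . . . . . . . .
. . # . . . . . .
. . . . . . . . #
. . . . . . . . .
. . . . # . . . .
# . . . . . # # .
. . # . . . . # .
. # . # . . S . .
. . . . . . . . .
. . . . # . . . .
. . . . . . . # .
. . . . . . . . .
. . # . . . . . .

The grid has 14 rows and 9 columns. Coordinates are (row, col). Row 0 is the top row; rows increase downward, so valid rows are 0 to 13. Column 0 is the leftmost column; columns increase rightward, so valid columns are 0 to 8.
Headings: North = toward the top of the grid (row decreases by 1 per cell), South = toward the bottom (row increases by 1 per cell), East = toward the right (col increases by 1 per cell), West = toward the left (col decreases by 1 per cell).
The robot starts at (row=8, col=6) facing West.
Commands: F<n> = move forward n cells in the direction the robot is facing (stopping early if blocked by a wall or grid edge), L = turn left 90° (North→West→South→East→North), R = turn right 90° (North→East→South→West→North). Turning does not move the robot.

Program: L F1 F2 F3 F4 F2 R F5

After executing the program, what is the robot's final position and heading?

Answer: Final position: (row=13, col=3), facing West

Derivation:
Start: (row=8, col=6), facing West
  L: turn left, now facing South
  F1: move forward 1, now at (row=9, col=6)
  F2: move forward 2, now at (row=11, col=6)
  F3: move forward 2/3 (blocked), now at (row=13, col=6)
  F4: move forward 0/4 (blocked), now at (row=13, col=6)
  F2: move forward 0/2 (blocked), now at (row=13, col=6)
  R: turn right, now facing West
  F5: move forward 3/5 (blocked), now at (row=13, col=3)
Final: (row=13, col=3), facing West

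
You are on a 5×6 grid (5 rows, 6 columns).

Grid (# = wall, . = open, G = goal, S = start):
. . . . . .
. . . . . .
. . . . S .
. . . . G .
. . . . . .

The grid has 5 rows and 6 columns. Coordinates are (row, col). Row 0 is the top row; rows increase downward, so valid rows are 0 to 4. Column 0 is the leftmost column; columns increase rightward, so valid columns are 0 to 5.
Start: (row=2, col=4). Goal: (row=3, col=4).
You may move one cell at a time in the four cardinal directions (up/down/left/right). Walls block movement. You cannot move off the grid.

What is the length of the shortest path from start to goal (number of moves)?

Answer: Shortest path length: 1

Derivation:
BFS from (row=2, col=4) until reaching (row=3, col=4):
  Distance 0: (row=2, col=4)
  Distance 1: (row=1, col=4), (row=2, col=3), (row=2, col=5), (row=3, col=4)  <- goal reached here
One shortest path (1 moves): (row=2, col=4) -> (row=3, col=4)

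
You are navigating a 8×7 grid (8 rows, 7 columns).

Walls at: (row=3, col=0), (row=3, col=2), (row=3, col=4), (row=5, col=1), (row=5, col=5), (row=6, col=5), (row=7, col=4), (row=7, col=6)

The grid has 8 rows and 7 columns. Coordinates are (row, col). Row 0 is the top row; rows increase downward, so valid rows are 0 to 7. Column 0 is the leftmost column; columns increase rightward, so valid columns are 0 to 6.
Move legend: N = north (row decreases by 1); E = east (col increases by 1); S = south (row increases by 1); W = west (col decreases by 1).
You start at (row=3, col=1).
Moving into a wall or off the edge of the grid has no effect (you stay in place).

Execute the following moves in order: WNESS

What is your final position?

Answer: Final position: (row=2, col=2)

Derivation:
Start: (row=3, col=1)
  W (west): blocked, stay at (row=3, col=1)
  N (north): (row=3, col=1) -> (row=2, col=1)
  E (east): (row=2, col=1) -> (row=2, col=2)
  S (south): blocked, stay at (row=2, col=2)
  S (south): blocked, stay at (row=2, col=2)
Final: (row=2, col=2)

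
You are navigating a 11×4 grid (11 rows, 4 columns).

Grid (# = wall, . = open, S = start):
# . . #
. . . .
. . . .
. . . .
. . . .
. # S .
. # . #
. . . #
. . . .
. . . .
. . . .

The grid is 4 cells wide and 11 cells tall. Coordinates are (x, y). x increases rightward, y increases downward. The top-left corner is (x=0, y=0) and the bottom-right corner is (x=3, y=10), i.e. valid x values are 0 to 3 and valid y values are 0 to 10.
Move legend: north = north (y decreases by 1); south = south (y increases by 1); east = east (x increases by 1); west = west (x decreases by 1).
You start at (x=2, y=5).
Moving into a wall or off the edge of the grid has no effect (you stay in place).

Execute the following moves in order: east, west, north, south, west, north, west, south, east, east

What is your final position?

Start: (x=2, y=5)
  east (east): (x=2, y=5) -> (x=3, y=5)
  west (west): (x=3, y=5) -> (x=2, y=5)
  north (north): (x=2, y=5) -> (x=2, y=4)
  south (south): (x=2, y=4) -> (x=2, y=5)
  west (west): blocked, stay at (x=2, y=5)
  north (north): (x=2, y=5) -> (x=2, y=4)
  west (west): (x=2, y=4) -> (x=1, y=4)
  south (south): blocked, stay at (x=1, y=4)
  east (east): (x=1, y=4) -> (x=2, y=4)
  east (east): (x=2, y=4) -> (x=3, y=4)
Final: (x=3, y=4)

Answer: Final position: (x=3, y=4)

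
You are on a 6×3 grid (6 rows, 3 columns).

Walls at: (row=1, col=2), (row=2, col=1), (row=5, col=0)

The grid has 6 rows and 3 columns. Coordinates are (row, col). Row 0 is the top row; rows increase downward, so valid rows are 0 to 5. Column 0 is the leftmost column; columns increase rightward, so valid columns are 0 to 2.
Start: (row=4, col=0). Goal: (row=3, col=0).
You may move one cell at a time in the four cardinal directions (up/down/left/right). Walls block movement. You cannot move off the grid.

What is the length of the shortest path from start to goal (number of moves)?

Answer: Shortest path length: 1

Derivation:
BFS from (row=4, col=0) until reaching (row=3, col=0):
  Distance 0: (row=4, col=0)
  Distance 1: (row=3, col=0), (row=4, col=1)  <- goal reached here
One shortest path (1 moves): (row=4, col=0) -> (row=3, col=0)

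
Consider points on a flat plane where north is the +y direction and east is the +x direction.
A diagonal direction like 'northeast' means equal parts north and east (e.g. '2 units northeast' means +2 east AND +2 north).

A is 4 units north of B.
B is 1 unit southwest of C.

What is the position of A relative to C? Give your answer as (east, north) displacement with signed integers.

Answer: A is at (east=-1, north=3) relative to C.

Derivation:
Place C at the origin (east=0, north=0).
  B is 1 unit southwest of C: delta (east=-1, north=-1); B at (east=-1, north=-1).
  A is 4 units north of B: delta (east=+0, north=+4); A at (east=-1, north=3).
Therefore A relative to C: (east=-1, north=3).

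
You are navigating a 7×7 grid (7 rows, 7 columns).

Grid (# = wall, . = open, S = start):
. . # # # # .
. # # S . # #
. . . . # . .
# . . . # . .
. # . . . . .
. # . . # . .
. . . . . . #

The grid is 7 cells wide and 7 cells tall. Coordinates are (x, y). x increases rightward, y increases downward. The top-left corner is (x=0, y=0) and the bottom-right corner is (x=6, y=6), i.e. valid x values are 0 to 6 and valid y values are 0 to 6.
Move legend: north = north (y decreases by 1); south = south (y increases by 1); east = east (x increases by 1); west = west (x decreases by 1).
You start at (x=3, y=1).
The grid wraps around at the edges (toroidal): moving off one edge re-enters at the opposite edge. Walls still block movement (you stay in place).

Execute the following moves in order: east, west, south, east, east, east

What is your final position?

Answer: Final position: (x=3, y=2)

Derivation:
Start: (x=3, y=1)
  east (east): (x=3, y=1) -> (x=4, y=1)
  west (west): (x=4, y=1) -> (x=3, y=1)
  south (south): (x=3, y=1) -> (x=3, y=2)
  [×3]east (east): blocked, stay at (x=3, y=2)
Final: (x=3, y=2)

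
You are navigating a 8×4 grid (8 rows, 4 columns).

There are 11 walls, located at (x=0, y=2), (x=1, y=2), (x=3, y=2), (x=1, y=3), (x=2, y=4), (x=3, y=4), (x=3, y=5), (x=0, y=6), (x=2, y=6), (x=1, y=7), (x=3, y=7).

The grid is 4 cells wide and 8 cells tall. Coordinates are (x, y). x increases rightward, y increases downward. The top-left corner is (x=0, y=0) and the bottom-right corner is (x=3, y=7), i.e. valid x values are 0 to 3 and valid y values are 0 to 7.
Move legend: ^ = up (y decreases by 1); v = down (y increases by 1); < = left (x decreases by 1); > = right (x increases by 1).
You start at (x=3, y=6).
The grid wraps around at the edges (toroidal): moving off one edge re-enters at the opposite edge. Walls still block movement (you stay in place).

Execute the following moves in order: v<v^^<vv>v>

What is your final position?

Start: (x=3, y=6)
  v (down): blocked, stay at (x=3, y=6)
  < (left): blocked, stay at (x=3, y=6)
  v (down): blocked, stay at (x=3, y=6)
  ^ (up): blocked, stay at (x=3, y=6)
  ^ (up): blocked, stay at (x=3, y=6)
  < (left): blocked, stay at (x=3, y=6)
  v (down): blocked, stay at (x=3, y=6)
  v (down): blocked, stay at (x=3, y=6)
  > (right): blocked, stay at (x=3, y=6)
  v (down): blocked, stay at (x=3, y=6)
  > (right): blocked, stay at (x=3, y=6)
Final: (x=3, y=6)

Answer: Final position: (x=3, y=6)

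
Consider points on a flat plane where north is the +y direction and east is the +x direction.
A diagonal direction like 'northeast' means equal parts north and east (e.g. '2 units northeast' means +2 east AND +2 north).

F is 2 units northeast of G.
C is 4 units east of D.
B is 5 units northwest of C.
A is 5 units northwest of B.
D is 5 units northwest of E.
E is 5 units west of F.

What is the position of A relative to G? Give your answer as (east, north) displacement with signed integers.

Answer: A is at (east=-14, north=17) relative to G.

Derivation:
Place G at the origin (east=0, north=0).
  F is 2 units northeast of G: delta (east=+2, north=+2); F at (east=2, north=2).
  E is 5 units west of F: delta (east=-5, north=+0); E at (east=-3, north=2).
  D is 5 units northwest of E: delta (east=-5, north=+5); D at (east=-8, north=7).
  C is 4 units east of D: delta (east=+4, north=+0); C at (east=-4, north=7).
  B is 5 units northwest of C: delta (east=-5, north=+5); B at (east=-9, north=12).
  A is 5 units northwest of B: delta (east=-5, north=+5); A at (east=-14, north=17).
Therefore A relative to G: (east=-14, north=17).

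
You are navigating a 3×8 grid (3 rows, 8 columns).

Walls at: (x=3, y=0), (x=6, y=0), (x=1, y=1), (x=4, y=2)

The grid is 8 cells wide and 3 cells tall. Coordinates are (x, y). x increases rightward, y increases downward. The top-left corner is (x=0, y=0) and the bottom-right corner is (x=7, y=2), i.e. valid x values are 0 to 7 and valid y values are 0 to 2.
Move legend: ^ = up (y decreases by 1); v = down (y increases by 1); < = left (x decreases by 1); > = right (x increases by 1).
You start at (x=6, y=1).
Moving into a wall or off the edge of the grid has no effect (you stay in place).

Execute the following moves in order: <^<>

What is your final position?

Start: (x=6, y=1)
  < (left): (x=6, y=1) -> (x=5, y=1)
  ^ (up): (x=5, y=1) -> (x=5, y=0)
  < (left): (x=5, y=0) -> (x=4, y=0)
  > (right): (x=4, y=0) -> (x=5, y=0)
Final: (x=5, y=0)

Answer: Final position: (x=5, y=0)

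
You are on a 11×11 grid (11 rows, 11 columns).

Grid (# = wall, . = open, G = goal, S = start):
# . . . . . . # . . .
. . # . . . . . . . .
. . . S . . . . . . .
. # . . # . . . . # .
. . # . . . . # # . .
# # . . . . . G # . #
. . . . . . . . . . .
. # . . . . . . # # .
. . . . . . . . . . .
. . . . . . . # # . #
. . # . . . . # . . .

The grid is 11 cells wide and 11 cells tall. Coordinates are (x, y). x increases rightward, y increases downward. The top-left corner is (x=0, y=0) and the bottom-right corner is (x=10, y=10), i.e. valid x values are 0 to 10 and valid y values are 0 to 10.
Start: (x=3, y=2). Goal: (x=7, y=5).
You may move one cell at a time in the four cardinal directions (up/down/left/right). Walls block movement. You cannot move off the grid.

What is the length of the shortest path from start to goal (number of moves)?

BFS from (x=3, y=2) until reaching (x=7, y=5):
  Distance 0: (x=3, y=2)
  Distance 1: (x=3, y=1), (x=2, y=2), (x=4, y=2), (x=3, y=3)
  Distance 2: (x=3, y=0), (x=4, y=1), (x=1, y=2), (x=5, y=2), (x=2, y=3), (x=3, y=4)
  Distance 3: (x=2, y=0), (x=4, y=0), (x=1, y=1), (x=5, y=1), (x=0, y=2), (x=6, y=2), (x=5, y=3), (x=4, y=4), (x=3, y=5)
  Distance 4: (x=1, y=0), (x=5, y=0), (x=0, y=1), (x=6, y=1), (x=7, y=2), (x=0, y=3), (x=6, y=3), (x=5, y=4), (x=2, y=5), (x=4, y=5), (x=3, y=6)
  Distance 5: (x=6, y=0), (x=7, y=1), (x=8, y=2), (x=7, y=3), (x=0, y=4), (x=6, y=4), (x=5, y=5), (x=2, y=6), (x=4, y=6), (x=3, y=7)
  Distance 6: (x=8, y=1), (x=9, y=2), (x=8, y=3), (x=1, y=4), (x=6, y=5), (x=1, y=6), (x=5, y=6), (x=2, y=7), (x=4, y=7), (x=3, y=8)
  Distance 7: (x=8, y=0), (x=9, y=1), (x=10, y=2), (x=7, y=5), (x=0, y=6), (x=6, y=6), (x=5, y=7), (x=2, y=8), (x=4, y=8), (x=3, y=9)  <- goal reached here
One shortest path (7 moves): (x=3, y=2) -> (x=4, y=2) -> (x=5, y=2) -> (x=6, y=2) -> (x=6, y=3) -> (x=6, y=4) -> (x=6, y=5) -> (x=7, y=5)

Answer: Shortest path length: 7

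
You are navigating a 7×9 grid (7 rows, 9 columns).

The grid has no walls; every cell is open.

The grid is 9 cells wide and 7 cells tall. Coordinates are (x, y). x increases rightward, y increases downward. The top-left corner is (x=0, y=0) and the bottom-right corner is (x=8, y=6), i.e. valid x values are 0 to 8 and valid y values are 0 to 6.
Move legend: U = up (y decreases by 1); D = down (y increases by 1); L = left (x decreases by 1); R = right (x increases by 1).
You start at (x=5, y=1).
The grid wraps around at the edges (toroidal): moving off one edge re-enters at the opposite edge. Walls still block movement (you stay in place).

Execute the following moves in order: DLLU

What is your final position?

Start: (x=5, y=1)
  D (down): (x=5, y=1) -> (x=5, y=2)
  L (left): (x=5, y=2) -> (x=4, y=2)
  L (left): (x=4, y=2) -> (x=3, y=2)
  U (up): (x=3, y=2) -> (x=3, y=1)
Final: (x=3, y=1)

Answer: Final position: (x=3, y=1)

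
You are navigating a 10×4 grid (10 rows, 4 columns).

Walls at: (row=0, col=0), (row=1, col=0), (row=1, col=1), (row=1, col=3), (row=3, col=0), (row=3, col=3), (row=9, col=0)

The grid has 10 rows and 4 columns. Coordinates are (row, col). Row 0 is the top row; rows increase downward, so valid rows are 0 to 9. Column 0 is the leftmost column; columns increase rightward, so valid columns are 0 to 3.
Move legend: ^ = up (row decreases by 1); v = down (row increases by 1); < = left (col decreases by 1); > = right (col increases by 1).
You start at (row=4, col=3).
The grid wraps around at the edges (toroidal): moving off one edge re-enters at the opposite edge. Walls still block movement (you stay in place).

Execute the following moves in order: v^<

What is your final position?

Start: (row=4, col=3)
  v (down): (row=4, col=3) -> (row=5, col=3)
  ^ (up): (row=5, col=3) -> (row=4, col=3)
  < (left): (row=4, col=3) -> (row=4, col=2)
Final: (row=4, col=2)

Answer: Final position: (row=4, col=2)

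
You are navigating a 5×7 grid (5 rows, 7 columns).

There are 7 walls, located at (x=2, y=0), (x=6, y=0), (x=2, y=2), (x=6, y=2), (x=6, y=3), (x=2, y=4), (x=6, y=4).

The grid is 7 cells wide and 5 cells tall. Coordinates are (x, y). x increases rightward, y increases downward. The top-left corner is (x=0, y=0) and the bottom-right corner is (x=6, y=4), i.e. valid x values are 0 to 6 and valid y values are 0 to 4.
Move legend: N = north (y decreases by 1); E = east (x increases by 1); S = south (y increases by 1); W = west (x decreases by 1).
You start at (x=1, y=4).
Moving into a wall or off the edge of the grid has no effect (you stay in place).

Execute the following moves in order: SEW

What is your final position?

Start: (x=1, y=4)
  S (south): blocked, stay at (x=1, y=4)
  E (east): blocked, stay at (x=1, y=4)
  W (west): (x=1, y=4) -> (x=0, y=4)
Final: (x=0, y=4)

Answer: Final position: (x=0, y=4)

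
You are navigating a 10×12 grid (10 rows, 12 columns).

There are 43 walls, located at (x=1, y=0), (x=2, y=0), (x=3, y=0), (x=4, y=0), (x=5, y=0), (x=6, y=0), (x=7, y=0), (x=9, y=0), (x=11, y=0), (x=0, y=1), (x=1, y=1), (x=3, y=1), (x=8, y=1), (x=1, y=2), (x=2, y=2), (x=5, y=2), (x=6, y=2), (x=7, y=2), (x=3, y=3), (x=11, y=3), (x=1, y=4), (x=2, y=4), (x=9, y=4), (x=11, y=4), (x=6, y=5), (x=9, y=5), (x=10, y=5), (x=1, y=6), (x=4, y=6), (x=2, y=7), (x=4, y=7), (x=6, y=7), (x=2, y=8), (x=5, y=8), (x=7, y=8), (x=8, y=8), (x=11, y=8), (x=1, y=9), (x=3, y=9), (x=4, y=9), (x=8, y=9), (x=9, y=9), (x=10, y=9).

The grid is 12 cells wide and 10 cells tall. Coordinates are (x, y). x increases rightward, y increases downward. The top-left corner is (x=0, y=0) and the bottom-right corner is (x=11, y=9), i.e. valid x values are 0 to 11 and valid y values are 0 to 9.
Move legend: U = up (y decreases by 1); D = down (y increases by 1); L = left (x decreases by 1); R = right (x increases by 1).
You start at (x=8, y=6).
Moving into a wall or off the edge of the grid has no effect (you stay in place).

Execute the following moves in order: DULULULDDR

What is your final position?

Start: (x=8, y=6)
  D (down): (x=8, y=6) -> (x=8, y=7)
  U (up): (x=8, y=7) -> (x=8, y=6)
  L (left): (x=8, y=6) -> (x=7, y=6)
  U (up): (x=7, y=6) -> (x=7, y=5)
  L (left): blocked, stay at (x=7, y=5)
  U (up): (x=7, y=5) -> (x=7, y=4)
  L (left): (x=7, y=4) -> (x=6, y=4)
  D (down): blocked, stay at (x=6, y=4)
  D (down): blocked, stay at (x=6, y=4)
  R (right): (x=6, y=4) -> (x=7, y=4)
Final: (x=7, y=4)

Answer: Final position: (x=7, y=4)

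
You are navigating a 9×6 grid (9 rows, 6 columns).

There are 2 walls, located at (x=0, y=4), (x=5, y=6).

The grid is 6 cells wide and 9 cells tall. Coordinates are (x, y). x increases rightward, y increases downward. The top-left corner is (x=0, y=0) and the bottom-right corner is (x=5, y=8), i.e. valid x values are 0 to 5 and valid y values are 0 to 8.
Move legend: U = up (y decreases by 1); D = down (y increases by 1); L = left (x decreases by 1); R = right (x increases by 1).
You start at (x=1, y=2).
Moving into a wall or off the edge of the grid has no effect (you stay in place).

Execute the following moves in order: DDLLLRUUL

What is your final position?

Start: (x=1, y=2)
  D (down): (x=1, y=2) -> (x=1, y=3)
  D (down): (x=1, y=3) -> (x=1, y=4)
  [×3]L (left): blocked, stay at (x=1, y=4)
  R (right): (x=1, y=4) -> (x=2, y=4)
  U (up): (x=2, y=4) -> (x=2, y=3)
  U (up): (x=2, y=3) -> (x=2, y=2)
  L (left): (x=2, y=2) -> (x=1, y=2)
Final: (x=1, y=2)

Answer: Final position: (x=1, y=2)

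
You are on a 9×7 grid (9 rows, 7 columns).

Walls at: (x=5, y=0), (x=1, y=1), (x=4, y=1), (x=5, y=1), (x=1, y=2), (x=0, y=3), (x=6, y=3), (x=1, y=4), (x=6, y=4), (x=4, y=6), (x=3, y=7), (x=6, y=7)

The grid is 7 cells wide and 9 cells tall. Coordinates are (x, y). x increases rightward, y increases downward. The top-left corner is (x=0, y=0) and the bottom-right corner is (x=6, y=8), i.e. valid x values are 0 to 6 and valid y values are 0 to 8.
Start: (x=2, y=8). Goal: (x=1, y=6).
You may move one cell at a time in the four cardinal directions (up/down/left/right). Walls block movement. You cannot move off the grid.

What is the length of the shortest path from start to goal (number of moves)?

BFS from (x=2, y=8) until reaching (x=1, y=6):
  Distance 0: (x=2, y=8)
  Distance 1: (x=2, y=7), (x=1, y=8), (x=3, y=8)
  Distance 2: (x=2, y=6), (x=1, y=7), (x=0, y=8), (x=4, y=8)
  Distance 3: (x=2, y=5), (x=1, y=6), (x=3, y=6), (x=0, y=7), (x=4, y=7), (x=5, y=8)  <- goal reached here
One shortest path (3 moves): (x=2, y=8) -> (x=1, y=8) -> (x=1, y=7) -> (x=1, y=6)

Answer: Shortest path length: 3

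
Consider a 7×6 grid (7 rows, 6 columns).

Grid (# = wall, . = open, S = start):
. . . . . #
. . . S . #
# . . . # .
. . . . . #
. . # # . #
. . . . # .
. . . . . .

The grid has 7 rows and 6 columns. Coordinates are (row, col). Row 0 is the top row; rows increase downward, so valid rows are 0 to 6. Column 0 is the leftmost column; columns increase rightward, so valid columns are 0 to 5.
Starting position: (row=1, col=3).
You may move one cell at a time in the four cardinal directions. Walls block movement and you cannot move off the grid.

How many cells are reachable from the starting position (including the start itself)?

BFS flood-fill from (row=1, col=3):
  Distance 0: (row=1, col=3)
  Distance 1: (row=0, col=3), (row=1, col=2), (row=1, col=4), (row=2, col=3)
  Distance 2: (row=0, col=2), (row=0, col=4), (row=1, col=1), (row=2, col=2), (row=3, col=3)
  Distance 3: (row=0, col=1), (row=1, col=0), (row=2, col=1), (row=3, col=2), (row=3, col=4)
  Distance 4: (row=0, col=0), (row=3, col=1), (row=4, col=4)
  Distance 5: (row=3, col=0), (row=4, col=1)
  Distance 6: (row=4, col=0), (row=5, col=1)
  Distance 7: (row=5, col=0), (row=5, col=2), (row=6, col=1)
  Distance 8: (row=5, col=3), (row=6, col=0), (row=6, col=2)
  Distance 9: (row=6, col=3)
  Distance 10: (row=6, col=4)
  Distance 11: (row=6, col=5)
  Distance 12: (row=5, col=5)
Total reachable: 32 (grid has 33 open cells total)

Answer: Reachable cells: 32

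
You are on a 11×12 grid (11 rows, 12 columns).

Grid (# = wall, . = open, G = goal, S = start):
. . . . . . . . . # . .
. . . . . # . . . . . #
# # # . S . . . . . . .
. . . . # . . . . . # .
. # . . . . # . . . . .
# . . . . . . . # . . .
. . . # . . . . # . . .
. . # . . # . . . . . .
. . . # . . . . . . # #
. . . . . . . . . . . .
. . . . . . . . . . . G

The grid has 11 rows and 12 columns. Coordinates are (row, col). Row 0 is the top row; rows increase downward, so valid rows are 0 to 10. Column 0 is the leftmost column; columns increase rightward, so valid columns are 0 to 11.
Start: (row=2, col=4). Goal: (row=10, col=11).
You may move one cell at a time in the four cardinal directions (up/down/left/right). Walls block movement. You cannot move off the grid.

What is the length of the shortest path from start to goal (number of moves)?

BFS from (row=2, col=4) until reaching (row=10, col=11):
  Distance 0: (row=2, col=4)
  Distance 1: (row=1, col=4), (row=2, col=3), (row=2, col=5)
  Distance 2: (row=0, col=4), (row=1, col=3), (row=2, col=6), (row=3, col=3), (row=3, col=5)
  Distance 3: (row=0, col=3), (row=0, col=5), (row=1, col=2), (row=1, col=6), (row=2, col=7), (row=3, col=2), (row=3, col=6), (row=4, col=3), (row=4, col=5)
  Distance 4: (row=0, col=2), (row=0, col=6), (row=1, col=1), (row=1, col=7), (row=2, col=8), (row=3, col=1), (row=3, col=7), (row=4, col=2), (row=4, col=4), (row=5, col=3), (row=5, col=5)
  Distance 5: (row=0, col=1), (row=0, col=7), (row=1, col=0), (row=1, col=8), (row=2, col=9), (row=3, col=0), (row=3, col=8), (row=4, col=7), (row=5, col=2), (row=5, col=4), (row=5, col=6), (row=6, col=5)
  Distance 6: (row=0, col=0), (row=0, col=8), (row=1, col=9), (row=2, col=10), (row=3, col=9), (row=4, col=0), (row=4, col=8), (row=5, col=1), (row=5, col=7), (row=6, col=2), (row=6, col=4), (row=6, col=6)
  Distance 7: (row=1, col=10), (row=2, col=11), (row=4, col=9), (row=6, col=1), (row=6, col=7), (row=7, col=4), (row=7, col=6)
  Distance 8: (row=0, col=10), (row=3, col=11), (row=4, col=10), (row=5, col=9), (row=6, col=0), (row=7, col=1), (row=7, col=3), (row=7, col=7), (row=8, col=4), (row=8, col=6)
  Distance 9: (row=0, col=11), (row=4, col=11), (row=5, col=10), (row=6, col=9), (row=7, col=0), (row=7, col=8), (row=8, col=1), (row=8, col=5), (row=8, col=7), (row=9, col=4), (row=9, col=6)
  Distance 10: (row=5, col=11), (row=6, col=10), (row=7, col=9), (row=8, col=0), (row=8, col=2), (row=8, col=8), (row=9, col=1), (row=9, col=3), (row=9, col=5), (row=9, col=7), (row=10, col=4), (row=10, col=6)
  Distance 11: (row=6, col=11), (row=7, col=10), (row=8, col=9), (row=9, col=0), (row=9, col=2), (row=9, col=8), (row=10, col=1), (row=10, col=3), (row=10, col=5), (row=10, col=7)
  Distance 12: (row=7, col=11), (row=9, col=9), (row=10, col=0), (row=10, col=2), (row=10, col=8)
  Distance 13: (row=9, col=10), (row=10, col=9)
  Distance 14: (row=9, col=11), (row=10, col=10)
  Distance 15: (row=10, col=11)  <- goal reached here
One shortest path (15 moves): (row=2, col=4) -> (row=2, col=5) -> (row=2, col=6) -> (row=2, col=7) -> (row=2, col=8) -> (row=2, col=9) -> (row=3, col=9) -> (row=4, col=9) -> (row=5, col=9) -> (row=6, col=9) -> (row=7, col=9) -> (row=8, col=9) -> (row=9, col=9) -> (row=9, col=10) -> (row=9, col=11) -> (row=10, col=11)

Answer: Shortest path length: 15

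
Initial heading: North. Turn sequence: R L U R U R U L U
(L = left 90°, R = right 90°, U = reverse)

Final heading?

Start: North
  R (right (90° clockwise)) -> East
  L (left (90° counter-clockwise)) -> North
  U (U-turn (180°)) -> South
  R (right (90° clockwise)) -> West
  U (U-turn (180°)) -> East
  R (right (90° clockwise)) -> South
  U (U-turn (180°)) -> North
  L (left (90° counter-clockwise)) -> West
  U (U-turn (180°)) -> East
Final: East

Answer: Final heading: East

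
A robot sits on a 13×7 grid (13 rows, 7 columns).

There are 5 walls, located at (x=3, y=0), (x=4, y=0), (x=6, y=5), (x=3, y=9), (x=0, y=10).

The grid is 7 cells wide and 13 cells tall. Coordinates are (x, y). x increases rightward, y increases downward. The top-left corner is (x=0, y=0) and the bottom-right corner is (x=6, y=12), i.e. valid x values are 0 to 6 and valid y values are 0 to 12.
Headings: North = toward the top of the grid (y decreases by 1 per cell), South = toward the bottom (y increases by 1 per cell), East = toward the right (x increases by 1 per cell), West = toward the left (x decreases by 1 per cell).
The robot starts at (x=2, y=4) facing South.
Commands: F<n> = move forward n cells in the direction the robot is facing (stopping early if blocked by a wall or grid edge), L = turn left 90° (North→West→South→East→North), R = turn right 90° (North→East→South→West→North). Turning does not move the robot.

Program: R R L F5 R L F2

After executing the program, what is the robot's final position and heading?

Answer: Final position: (x=0, y=4), facing West

Derivation:
Start: (x=2, y=4), facing South
  R: turn right, now facing West
  R: turn right, now facing North
  L: turn left, now facing West
  F5: move forward 2/5 (blocked), now at (x=0, y=4)
  R: turn right, now facing North
  L: turn left, now facing West
  F2: move forward 0/2 (blocked), now at (x=0, y=4)
Final: (x=0, y=4), facing West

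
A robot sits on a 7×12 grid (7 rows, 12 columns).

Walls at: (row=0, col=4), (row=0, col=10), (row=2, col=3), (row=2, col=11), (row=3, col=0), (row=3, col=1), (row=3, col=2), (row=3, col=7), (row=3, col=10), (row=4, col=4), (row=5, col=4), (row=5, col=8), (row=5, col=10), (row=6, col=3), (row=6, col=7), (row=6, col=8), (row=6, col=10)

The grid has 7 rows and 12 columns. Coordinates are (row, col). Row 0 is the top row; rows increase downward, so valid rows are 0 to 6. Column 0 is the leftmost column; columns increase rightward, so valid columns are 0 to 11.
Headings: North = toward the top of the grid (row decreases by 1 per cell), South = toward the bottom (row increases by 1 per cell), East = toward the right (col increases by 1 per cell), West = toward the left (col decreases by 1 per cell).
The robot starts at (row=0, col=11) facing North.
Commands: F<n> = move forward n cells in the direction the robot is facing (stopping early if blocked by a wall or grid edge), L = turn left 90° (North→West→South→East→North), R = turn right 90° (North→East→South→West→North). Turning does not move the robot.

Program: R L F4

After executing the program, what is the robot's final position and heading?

Answer: Final position: (row=0, col=11), facing North

Derivation:
Start: (row=0, col=11), facing North
  R: turn right, now facing East
  L: turn left, now facing North
  F4: move forward 0/4 (blocked), now at (row=0, col=11)
Final: (row=0, col=11), facing North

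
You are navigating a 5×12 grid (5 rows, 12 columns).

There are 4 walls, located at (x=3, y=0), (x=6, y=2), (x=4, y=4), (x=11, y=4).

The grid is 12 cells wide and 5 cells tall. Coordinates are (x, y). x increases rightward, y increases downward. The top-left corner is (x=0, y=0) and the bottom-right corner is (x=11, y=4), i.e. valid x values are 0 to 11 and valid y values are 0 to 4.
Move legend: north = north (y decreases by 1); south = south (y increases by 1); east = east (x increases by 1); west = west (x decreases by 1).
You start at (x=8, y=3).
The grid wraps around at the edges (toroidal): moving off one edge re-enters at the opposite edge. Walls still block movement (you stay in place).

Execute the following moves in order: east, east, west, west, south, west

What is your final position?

Start: (x=8, y=3)
  east (east): (x=8, y=3) -> (x=9, y=3)
  east (east): (x=9, y=3) -> (x=10, y=3)
  west (west): (x=10, y=3) -> (x=9, y=3)
  west (west): (x=9, y=3) -> (x=8, y=3)
  south (south): (x=8, y=3) -> (x=8, y=4)
  west (west): (x=8, y=4) -> (x=7, y=4)
Final: (x=7, y=4)

Answer: Final position: (x=7, y=4)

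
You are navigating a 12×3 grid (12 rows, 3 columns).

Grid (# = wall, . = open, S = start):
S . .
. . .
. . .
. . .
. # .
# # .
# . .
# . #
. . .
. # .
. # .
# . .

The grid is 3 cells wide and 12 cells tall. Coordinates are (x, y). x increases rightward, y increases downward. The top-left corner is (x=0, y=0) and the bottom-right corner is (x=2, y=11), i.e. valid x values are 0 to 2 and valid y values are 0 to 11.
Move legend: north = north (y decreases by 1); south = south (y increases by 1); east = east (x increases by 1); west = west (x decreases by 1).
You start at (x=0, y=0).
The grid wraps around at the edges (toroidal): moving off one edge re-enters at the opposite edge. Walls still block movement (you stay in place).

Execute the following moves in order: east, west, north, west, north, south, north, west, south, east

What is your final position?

Answer: Final position: (x=2, y=0)

Derivation:
Start: (x=0, y=0)
  east (east): (x=0, y=0) -> (x=1, y=0)
  west (west): (x=1, y=0) -> (x=0, y=0)
  north (north): blocked, stay at (x=0, y=0)
  west (west): (x=0, y=0) -> (x=2, y=0)
  north (north): (x=2, y=0) -> (x=2, y=11)
  south (south): (x=2, y=11) -> (x=2, y=0)
  north (north): (x=2, y=0) -> (x=2, y=11)
  west (west): (x=2, y=11) -> (x=1, y=11)
  south (south): (x=1, y=11) -> (x=1, y=0)
  east (east): (x=1, y=0) -> (x=2, y=0)
Final: (x=2, y=0)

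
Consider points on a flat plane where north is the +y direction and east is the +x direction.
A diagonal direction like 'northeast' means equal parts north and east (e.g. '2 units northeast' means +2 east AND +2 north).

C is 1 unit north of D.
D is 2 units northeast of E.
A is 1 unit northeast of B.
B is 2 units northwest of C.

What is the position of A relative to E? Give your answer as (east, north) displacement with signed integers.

Answer: A is at (east=1, north=6) relative to E.

Derivation:
Place E at the origin (east=0, north=0).
  D is 2 units northeast of E: delta (east=+2, north=+2); D at (east=2, north=2).
  C is 1 unit north of D: delta (east=+0, north=+1); C at (east=2, north=3).
  B is 2 units northwest of C: delta (east=-2, north=+2); B at (east=0, north=5).
  A is 1 unit northeast of B: delta (east=+1, north=+1); A at (east=1, north=6).
Therefore A relative to E: (east=1, north=6).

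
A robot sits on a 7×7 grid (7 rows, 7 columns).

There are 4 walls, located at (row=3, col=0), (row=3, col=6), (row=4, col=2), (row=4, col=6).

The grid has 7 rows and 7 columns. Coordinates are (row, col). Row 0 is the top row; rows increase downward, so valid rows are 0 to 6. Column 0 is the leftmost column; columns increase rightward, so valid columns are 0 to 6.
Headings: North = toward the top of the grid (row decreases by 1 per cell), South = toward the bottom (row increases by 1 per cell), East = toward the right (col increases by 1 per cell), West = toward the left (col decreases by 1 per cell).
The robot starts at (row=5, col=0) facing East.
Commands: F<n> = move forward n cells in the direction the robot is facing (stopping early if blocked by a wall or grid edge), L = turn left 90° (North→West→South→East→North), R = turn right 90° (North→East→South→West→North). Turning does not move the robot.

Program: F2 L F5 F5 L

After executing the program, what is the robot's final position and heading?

Start: (row=5, col=0), facing East
  F2: move forward 2, now at (row=5, col=2)
  L: turn left, now facing North
  F5: move forward 0/5 (blocked), now at (row=5, col=2)
  F5: move forward 0/5 (blocked), now at (row=5, col=2)
  L: turn left, now facing West
Final: (row=5, col=2), facing West

Answer: Final position: (row=5, col=2), facing West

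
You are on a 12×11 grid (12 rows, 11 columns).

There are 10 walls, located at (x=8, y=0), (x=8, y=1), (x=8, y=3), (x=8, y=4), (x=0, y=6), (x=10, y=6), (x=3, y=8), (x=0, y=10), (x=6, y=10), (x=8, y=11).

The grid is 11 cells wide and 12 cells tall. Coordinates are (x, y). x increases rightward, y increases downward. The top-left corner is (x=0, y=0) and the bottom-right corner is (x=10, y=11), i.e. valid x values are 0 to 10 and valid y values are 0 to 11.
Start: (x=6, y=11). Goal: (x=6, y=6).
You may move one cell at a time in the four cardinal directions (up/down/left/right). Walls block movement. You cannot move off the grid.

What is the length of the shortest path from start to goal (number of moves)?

BFS from (x=6, y=11) until reaching (x=6, y=6):
  Distance 0: (x=6, y=11)
  Distance 1: (x=5, y=11), (x=7, y=11)
  Distance 2: (x=5, y=10), (x=7, y=10), (x=4, y=11)
  Distance 3: (x=5, y=9), (x=7, y=9), (x=4, y=10), (x=8, y=10), (x=3, y=11)
  Distance 4: (x=5, y=8), (x=7, y=8), (x=4, y=9), (x=6, y=9), (x=8, y=9), (x=3, y=10), (x=9, y=10), (x=2, y=11)
  Distance 5: (x=5, y=7), (x=7, y=7), (x=4, y=8), (x=6, y=8), (x=8, y=8), (x=3, y=9), (x=9, y=9), (x=2, y=10), (x=10, y=10), (x=1, y=11), (x=9, y=11)
  Distance 6: (x=5, y=6), (x=7, y=6), (x=4, y=7), (x=6, y=7), (x=8, y=7), (x=9, y=8), (x=2, y=9), (x=10, y=9), (x=1, y=10), (x=0, y=11), (x=10, y=11)
  Distance 7: (x=5, y=5), (x=7, y=5), (x=4, y=6), (x=6, y=6), (x=8, y=6), (x=3, y=7), (x=9, y=7), (x=2, y=8), (x=10, y=8), (x=1, y=9)  <- goal reached here
One shortest path (7 moves): (x=6, y=11) -> (x=7, y=11) -> (x=7, y=10) -> (x=7, y=9) -> (x=6, y=9) -> (x=6, y=8) -> (x=6, y=7) -> (x=6, y=6)

Answer: Shortest path length: 7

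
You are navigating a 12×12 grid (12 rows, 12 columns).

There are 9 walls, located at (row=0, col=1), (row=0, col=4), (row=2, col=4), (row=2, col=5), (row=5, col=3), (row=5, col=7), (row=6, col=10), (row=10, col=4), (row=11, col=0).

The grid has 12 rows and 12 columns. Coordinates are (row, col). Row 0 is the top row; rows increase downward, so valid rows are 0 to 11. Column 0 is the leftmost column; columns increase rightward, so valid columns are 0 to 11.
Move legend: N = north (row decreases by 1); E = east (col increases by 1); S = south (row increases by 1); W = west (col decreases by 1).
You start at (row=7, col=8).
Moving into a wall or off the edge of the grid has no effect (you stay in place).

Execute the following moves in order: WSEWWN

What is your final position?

Answer: Final position: (row=7, col=6)

Derivation:
Start: (row=7, col=8)
  W (west): (row=7, col=8) -> (row=7, col=7)
  S (south): (row=7, col=7) -> (row=8, col=7)
  E (east): (row=8, col=7) -> (row=8, col=8)
  W (west): (row=8, col=8) -> (row=8, col=7)
  W (west): (row=8, col=7) -> (row=8, col=6)
  N (north): (row=8, col=6) -> (row=7, col=6)
Final: (row=7, col=6)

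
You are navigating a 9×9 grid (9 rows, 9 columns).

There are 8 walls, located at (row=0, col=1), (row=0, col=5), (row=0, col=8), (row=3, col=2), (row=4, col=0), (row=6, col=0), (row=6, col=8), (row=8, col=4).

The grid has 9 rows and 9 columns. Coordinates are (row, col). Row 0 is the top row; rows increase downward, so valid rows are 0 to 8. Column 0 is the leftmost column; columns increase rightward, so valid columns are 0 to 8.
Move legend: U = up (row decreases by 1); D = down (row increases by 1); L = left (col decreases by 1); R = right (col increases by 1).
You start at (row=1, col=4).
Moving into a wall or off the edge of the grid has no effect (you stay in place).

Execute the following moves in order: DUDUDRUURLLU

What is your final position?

Start: (row=1, col=4)
  D (down): (row=1, col=4) -> (row=2, col=4)
  U (up): (row=2, col=4) -> (row=1, col=4)
  D (down): (row=1, col=4) -> (row=2, col=4)
  U (up): (row=2, col=4) -> (row=1, col=4)
  D (down): (row=1, col=4) -> (row=2, col=4)
  R (right): (row=2, col=4) -> (row=2, col=5)
  U (up): (row=2, col=5) -> (row=1, col=5)
  U (up): blocked, stay at (row=1, col=5)
  R (right): (row=1, col=5) -> (row=1, col=6)
  L (left): (row=1, col=6) -> (row=1, col=5)
  L (left): (row=1, col=5) -> (row=1, col=4)
  U (up): (row=1, col=4) -> (row=0, col=4)
Final: (row=0, col=4)

Answer: Final position: (row=0, col=4)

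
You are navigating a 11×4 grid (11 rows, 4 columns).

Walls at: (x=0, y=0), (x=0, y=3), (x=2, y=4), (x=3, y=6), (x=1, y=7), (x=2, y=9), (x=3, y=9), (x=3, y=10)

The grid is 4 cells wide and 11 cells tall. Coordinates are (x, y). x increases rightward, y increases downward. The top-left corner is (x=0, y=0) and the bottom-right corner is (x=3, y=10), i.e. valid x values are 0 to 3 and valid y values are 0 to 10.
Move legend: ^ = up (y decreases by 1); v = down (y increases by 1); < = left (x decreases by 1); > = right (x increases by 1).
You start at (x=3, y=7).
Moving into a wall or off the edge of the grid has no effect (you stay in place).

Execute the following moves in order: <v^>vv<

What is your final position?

Answer: Final position: (x=2, y=8)

Derivation:
Start: (x=3, y=7)
  < (left): (x=3, y=7) -> (x=2, y=7)
  v (down): (x=2, y=7) -> (x=2, y=8)
  ^ (up): (x=2, y=8) -> (x=2, y=7)
  > (right): (x=2, y=7) -> (x=3, y=7)
  v (down): (x=3, y=7) -> (x=3, y=8)
  v (down): blocked, stay at (x=3, y=8)
  < (left): (x=3, y=8) -> (x=2, y=8)
Final: (x=2, y=8)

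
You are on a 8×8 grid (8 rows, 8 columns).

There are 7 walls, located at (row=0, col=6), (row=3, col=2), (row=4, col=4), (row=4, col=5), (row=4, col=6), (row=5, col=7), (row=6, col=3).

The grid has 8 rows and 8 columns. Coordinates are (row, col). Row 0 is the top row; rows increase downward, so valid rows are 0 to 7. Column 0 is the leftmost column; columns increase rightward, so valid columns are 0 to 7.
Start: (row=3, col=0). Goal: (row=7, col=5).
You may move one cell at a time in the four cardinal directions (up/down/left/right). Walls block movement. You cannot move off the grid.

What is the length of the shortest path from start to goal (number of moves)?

BFS from (row=3, col=0) until reaching (row=7, col=5):
  Distance 0: (row=3, col=0)
  Distance 1: (row=2, col=0), (row=3, col=1), (row=4, col=0)
  Distance 2: (row=1, col=0), (row=2, col=1), (row=4, col=1), (row=5, col=0)
  Distance 3: (row=0, col=0), (row=1, col=1), (row=2, col=2), (row=4, col=2), (row=5, col=1), (row=6, col=0)
  Distance 4: (row=0, col=1), (row=1, col=2), (row=2, col=3), (row=4, col=3), (row=5, col=2), (row=6, col=1), (row=7, col=0)
  Distance 5: (row=0, col=2), (row=1, col=3), (row=2, col=4), (row=3, col=3), (row=5, col=3), (row=6, col=2), (row=7, col=1)
  Distance 6: (row=0, col=3), (row=1, col=4), (row=2, col=5), (row=3, col=4), (row=5, col=4), (row=7, col=2)
  Distance 7: (row=0, col=4), (row=1, col=5), (row=2, col=6), (row=3, col=5), (row=5, col=5), (row=6, col=4), (row=7, col=3)
  Distance 8: (row=0, col=5), (row=1, col=6), (row=2, col=7), (row=3, col=6), (row=5, col=6), (row=6, col=5), (row=7, col=4)
  Distance 9: (row=1, col=7), (row=3, col=7), (row=6, col=6), (row=7, col=5)  <- goal reached here
One shortest path (9 moves): (row=3, col=0) -> (row=3, col=1) -> (row=4, col=1) -> (row=4, col=2) -> (row=4, col=3) -> (row=5, col=3) -> (row=5, col=4) -> (row=5, col=5) -> (row=6, col=5) -> (row=7, col=5)

Answer: Shortest path length: 9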